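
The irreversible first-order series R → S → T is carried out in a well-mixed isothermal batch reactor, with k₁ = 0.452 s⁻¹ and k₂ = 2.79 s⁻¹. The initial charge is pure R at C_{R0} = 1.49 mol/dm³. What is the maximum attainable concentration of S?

For a first-order series the maximum intermediate yield is C_{S,max}/C_{R0} = (k₁/k₂)^[k₂/(k₂−k₁)].
= (0.452/2.79)^(2.79/(2.79−0.452)) = (0.1620)^(1.193) = 0.1140.
C_{S,max} = 0.1140×1.49 = 0.170 mol/dm³.

0.170 mol/dm³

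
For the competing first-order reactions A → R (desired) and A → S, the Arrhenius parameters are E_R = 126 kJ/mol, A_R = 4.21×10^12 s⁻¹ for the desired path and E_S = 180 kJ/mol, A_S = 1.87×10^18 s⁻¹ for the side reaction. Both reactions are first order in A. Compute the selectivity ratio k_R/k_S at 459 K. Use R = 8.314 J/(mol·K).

Since both paths have the same order in A, the concentration cancels and S_{R/S} = k_R/k_S = (A_R/A_S)·exp[(E_S−E_R)/(RT)].
(E_S−E_R)/(RT) = (180−126)×10³/(8.314×459) = 54000/3816 = 14.15.
k_R/k_S = (4.21×10^12/1.87×10^18)·exp(14.15) = 2.251×10^-6 × 1.398×10^6 = 3.15.

3.15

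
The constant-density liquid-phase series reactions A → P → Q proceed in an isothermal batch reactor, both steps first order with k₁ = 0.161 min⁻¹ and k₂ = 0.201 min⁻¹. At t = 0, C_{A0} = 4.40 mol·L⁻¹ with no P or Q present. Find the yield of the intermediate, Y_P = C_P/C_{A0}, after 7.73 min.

0.308

Solving the coupled first-order balances gives C_P(t) = [k₁/(k₂−k₁)]·C_{A0}·(e^(−k₁t) − e^(−k₂t)).
e^(−k₁t) = e^(−0.161×7.73) = e^(−1.245) = 0.2881; e^(−k₂t) = e^(−1.554) = 0.2115.
C_P = 0.161×4.40/(0.201−0.161) × (0.2881−0.2115) = 17.71×0.07662 = 1.357 mol·L⁻¹.
Y_P = C_P/C_{A0} = 1.357/4.40 = 0.308.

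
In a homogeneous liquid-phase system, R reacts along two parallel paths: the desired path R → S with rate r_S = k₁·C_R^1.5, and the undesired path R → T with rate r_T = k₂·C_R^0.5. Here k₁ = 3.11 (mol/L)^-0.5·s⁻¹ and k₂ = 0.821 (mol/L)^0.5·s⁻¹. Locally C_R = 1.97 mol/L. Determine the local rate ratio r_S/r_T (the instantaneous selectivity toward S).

7.46

S_{S/T} = r_S/r_T = (k₁·C_R^1.5)/(k₂·C_R^0.5) = (k₁/k₂)·C_R.
= (3.11×1.970^1.5) / (0.821×1.970^0.5) = 8.599/1.152 = 7.46.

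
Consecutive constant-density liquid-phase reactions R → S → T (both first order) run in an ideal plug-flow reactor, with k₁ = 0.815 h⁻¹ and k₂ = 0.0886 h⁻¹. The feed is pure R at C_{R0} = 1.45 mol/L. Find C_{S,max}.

1.11 mol/L

For a first-order series the maximum intermediate yield is C_{S,max}/C_{R0} = (k₁/k₂)^[k₂/(k₂−k₁)].
= (0.815/0.0886)^(0.0886/(0.0886−0.815)) = (9.199)^(-0.1220) = 0.7629.
C_{S,max} = 0.7629×1.45 = 1.11 mol/L.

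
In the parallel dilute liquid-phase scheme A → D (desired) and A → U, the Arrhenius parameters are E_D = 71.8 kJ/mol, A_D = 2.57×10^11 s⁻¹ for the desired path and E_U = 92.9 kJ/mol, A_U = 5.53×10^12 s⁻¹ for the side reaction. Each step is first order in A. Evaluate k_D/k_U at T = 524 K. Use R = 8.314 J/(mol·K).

With equal orders, S_{D/U} = k_D/k_U = (A_D/A_U)·exp[(E_U−E_D)/(RT)].
(E_U−E_D)/(RT) = (92.9−71.8)×10³/(8.314×524) = 21100/4357 = 4.843.
k_D/k_U = (2.57×10^11/5.53×10^12)·exp(4.843) = 0.04647 × 126.9 = 5.90.

5.90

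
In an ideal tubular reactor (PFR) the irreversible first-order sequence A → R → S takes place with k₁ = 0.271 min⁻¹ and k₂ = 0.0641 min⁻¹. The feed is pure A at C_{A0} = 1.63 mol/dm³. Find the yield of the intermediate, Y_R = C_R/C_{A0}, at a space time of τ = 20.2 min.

0.353

The intermediate concentration in a first-order A→B→C sequence is C_R = k₁C_{A0}(e^(−k₁τ) − e^(−k₂τ))/(k₂−k₁).
e^(−k₁τ) = e^(−0.271×20.2) = e^(−5.474) = 0.004194; e^(−k₂τ) = e^(−1.295) = 0.2739.
C_R = 0.271×1.63/(0.0641−0.271) × (0.004194−0.2739) = (-2.135)×(-0.2698) = 0.5759 mol/dm³.
Y_R = C_R/C_{A0} = 0.5759/1.63 = 0.353.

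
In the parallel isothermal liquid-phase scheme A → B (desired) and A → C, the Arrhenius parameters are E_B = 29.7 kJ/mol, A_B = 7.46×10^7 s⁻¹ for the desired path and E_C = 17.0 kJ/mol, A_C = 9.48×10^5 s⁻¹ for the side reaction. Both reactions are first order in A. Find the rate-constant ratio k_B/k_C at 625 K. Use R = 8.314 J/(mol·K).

With equal orders, S_{B/C} = k_B/k_C = (A_B/A_C)·exp[(E_C−E_B)/(RT)].
(E_C−E_B)/(RT) = (17.0−29.7)×10³/(8.314×625) = -12700/5196 = -2.444.
k_B/k_C = (7.46×10^7/9.48×10^5)·exp(-2.444) = 78.69 × 0.08681 = 6.83.
Since E_B > E_C, raising the temperature improves selectivity toward B.

6.83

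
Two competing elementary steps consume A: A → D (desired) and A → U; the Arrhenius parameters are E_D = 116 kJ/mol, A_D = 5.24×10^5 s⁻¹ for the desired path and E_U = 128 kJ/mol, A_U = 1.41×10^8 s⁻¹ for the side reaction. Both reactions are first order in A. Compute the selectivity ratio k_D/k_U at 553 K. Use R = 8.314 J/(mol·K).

0.0505

With equal orders, S_{D/U} = k_D/k_U = (A_D/A_U)·exp[(E_U−E_D)/(RT)].
(E_U−E_D)/(RT) = (128−116)×10³/(8.314×553) = 12000/4598 = 2.610.
k_D/k_U = (5.24×10^5/1.41×10^8)·exp(2.610) = 0.003716 × 13.60 = 0.0505.
Since E_D < E_U, lowering the temperature improves selectivity toward D.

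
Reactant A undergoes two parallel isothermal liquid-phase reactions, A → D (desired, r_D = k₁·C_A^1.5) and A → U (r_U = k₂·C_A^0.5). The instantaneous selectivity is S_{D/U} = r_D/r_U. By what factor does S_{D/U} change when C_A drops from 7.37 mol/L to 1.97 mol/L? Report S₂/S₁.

0.267

S_{D/U} = (k₁/k₂)·C_A, so S₂/S₁ = (C_{A,2}/C_{A,1}).
= 1.97/7.37 = 0.267.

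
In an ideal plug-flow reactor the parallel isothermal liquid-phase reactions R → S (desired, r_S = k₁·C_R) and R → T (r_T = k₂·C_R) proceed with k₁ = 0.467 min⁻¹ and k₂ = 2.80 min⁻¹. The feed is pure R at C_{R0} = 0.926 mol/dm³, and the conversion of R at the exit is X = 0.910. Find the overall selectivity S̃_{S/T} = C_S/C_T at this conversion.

C_R = C_{R0}(1−X) = 0.08334 mol/dm³.
Both paths are first order in R, so the instantaneous fraction to S is constant: dC_S/d(−C_R) = k₁/(k₁+k₂) = 0.1429.
C_S = 0.1429·(C_{R0}−C_R) = 0.1429×0.8427 = 0.120 mol/dm³.
C_T = (C_{R0}−C_R)−C_S = 0.7222 mol/dm³; S̃_{S/T} = 0.1205/0.7222 = 0.167.

0.167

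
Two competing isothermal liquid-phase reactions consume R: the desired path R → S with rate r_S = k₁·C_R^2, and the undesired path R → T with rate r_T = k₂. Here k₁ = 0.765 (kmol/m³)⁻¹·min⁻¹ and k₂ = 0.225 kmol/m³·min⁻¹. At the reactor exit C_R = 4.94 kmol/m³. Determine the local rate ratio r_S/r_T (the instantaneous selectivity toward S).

83.0

S_{S/T} = r_S/r_T = (k₁·C_R^2)/(k₂) = (k₁/k₂)·C_R^2.
= (0.765×4.940^2) / (0.225) = 18.67/0.2250 = 83.0.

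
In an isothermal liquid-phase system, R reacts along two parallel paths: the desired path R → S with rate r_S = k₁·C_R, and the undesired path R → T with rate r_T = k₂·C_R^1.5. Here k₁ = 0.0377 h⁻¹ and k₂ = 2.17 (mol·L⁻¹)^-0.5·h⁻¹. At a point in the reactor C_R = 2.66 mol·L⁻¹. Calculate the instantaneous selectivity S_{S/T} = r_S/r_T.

S_{S/T} = r_S/r_T = (k₁·C_R)/(k₂·C_R^1.5) = (k₁/k₂)·C_R^-0.5.
= (0.0377×2.660) / (2.17×2.660^1.5) = 0.1003/9.414 = 0.0107.
The undesired path is higher order in R, so low C_R (CSTR or dilute feed) favours S.

0.0107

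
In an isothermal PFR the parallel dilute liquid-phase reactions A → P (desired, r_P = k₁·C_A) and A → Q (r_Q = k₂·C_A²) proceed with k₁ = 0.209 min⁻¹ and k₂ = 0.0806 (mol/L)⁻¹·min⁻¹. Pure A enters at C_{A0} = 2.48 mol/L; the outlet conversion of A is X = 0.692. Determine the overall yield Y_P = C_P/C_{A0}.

C_A = C_{A0}(1−X) = 0.7638 mol/L.
Along a PFR/batch, dC_P/dC_A = −r_P/(r_P+r_Q) = −k₁/(k₁+k₂·C_A).
Integrating from C_{A0} to C_A: C_P = (0.209/0.0806)·ln[(0.209+0.0806·2.48)/(0.209+0.0806·0.764)] = 2.593·ln(0.4089/0.2706) = 1.071 mol/L.
Y_P = C_P/C_{A0} = 1.071/2.48 = 0.432.

0.432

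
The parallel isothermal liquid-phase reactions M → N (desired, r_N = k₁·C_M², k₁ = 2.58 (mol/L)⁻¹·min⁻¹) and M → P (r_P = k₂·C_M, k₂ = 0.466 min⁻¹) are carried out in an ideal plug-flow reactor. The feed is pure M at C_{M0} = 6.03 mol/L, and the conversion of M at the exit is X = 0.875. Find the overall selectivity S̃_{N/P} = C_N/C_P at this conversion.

14.4

C_M = C_{M0}(1−X) = 0.7538 mol/L.
Along a PFR/batch, dC_P/dC_M = −r_P/(r_N+r_P) = −k₂/(k₂+k₁·C_M).
Integrating from C_{M0} to C_M: C_P = (0.466/2.58)·ln[(0.466+2.58·6.03)/(0.466+2.58·0.754)] = 0.1806·ln(16.02/2.411) = 0.3421 mol/L.
Then C_N = (C_{M0}−C_M) − C_P = 5.276 − 0.3421 = 4.934 mol/L.
S̃_{N/P} = C_N/C_P = 4.934/0.3421 = 14.4.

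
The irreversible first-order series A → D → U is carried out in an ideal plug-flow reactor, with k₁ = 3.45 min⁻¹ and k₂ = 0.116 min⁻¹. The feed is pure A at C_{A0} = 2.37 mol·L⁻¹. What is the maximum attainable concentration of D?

2.11 mol·L⁻¹

Evaluating C_D at τ_opt = ln(k₂/k₁)/(k₂−k₁) gives C_{D,max}/C_{A0} = (k₁/k₂)^[k₂/(k₂−k₁)].
= (3.45/0.116)^(0.116/(0.116−3.45)) = (29.74)^(-0.03479) = 0.8887.
C_{D,max} = 0.8887×2.37 = 2.11 mol·L⁻¹.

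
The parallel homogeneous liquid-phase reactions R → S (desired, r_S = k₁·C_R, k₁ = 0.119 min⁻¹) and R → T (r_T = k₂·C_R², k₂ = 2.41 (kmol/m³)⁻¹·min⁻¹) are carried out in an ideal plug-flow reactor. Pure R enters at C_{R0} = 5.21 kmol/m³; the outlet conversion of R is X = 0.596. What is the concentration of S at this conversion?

0.0441 kmol/m³

C_R = C_{R0}(1−X) = 2.105 kmol/m³.
Along a PFR/batch, dC_S/dC_R = −r_S/(r_S+r_T) = −k₁/(k₁+k₂·C_R).
Integrating from C_{R0} to C_R: C_S = (0.119/2.41)·ln[(0.119+2.41·5.21)/(0.119+2.41·2.10)] = 0.04938·ln(12.68/5.192) = 0.04407 kmol/m³.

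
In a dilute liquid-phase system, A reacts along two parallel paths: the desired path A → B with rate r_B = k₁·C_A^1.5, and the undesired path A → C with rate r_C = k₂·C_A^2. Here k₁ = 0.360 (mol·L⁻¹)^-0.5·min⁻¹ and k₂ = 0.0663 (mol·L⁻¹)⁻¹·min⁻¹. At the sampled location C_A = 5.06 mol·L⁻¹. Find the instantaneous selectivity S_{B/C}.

2.41

S_{B/C} = r_B/r_C = (k₁·C_A^1.5)/(k₂·C_A^2) = (k₁/k₂)·C_A^-0.5.
= (0.360×5.060^1.5) / (0.0663×5.060^2) = 4.098/1.698 = 2.41.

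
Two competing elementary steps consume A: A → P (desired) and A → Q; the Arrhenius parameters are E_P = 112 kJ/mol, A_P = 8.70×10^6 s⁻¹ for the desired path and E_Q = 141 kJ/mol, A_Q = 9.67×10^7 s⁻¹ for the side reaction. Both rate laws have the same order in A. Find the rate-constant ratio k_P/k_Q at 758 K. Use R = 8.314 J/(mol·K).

8.97

Since both paths have the same order in A, the concentration cancels and S_{P/Q} = k_P/k_Q = (A_P/A_Q)·exp[(E_Q−E_P)/(RT)].
(E_Q−E_P)/(RT) = (141−112)×10³/(8.314×758) = 29000/6302 = 4.602.
k_P/k_Q = (8.70×10^6/9.67×10^7)·exp(4.602) = 0.08997 × 99.65 = 8.97.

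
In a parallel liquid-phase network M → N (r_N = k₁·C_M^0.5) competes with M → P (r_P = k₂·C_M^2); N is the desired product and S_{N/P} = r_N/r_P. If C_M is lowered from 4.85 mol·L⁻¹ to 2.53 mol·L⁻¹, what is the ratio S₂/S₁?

S_{N/P} = (k₁/k₂)·C_M^-1.5, so S₂/S₁ = (C_{M,2}/C_{M,1})^-1.5.
= (2.53/4.85)^(-1.5) = (0.5216)^(-1.5) = 2.65.

2.65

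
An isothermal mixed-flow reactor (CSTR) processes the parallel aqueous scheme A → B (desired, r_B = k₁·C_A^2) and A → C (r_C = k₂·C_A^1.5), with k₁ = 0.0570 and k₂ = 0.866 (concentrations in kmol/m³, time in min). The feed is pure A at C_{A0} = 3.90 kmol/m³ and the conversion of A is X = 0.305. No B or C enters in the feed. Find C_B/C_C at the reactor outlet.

Exit C_A = C_{A0}(1−X) = 3.90×0.695 = 2.711 kmol/m³.
A CSTR operates uniformly at the exit composition, giving r_B = 0.4188 and r_C = 3.864 (each k·C_A^n at C_A = 2.711).
Overall selectivity = C_B/C_C = r_Bτ/(r_Cτ) = r_B/r_C = 0.108.

0.108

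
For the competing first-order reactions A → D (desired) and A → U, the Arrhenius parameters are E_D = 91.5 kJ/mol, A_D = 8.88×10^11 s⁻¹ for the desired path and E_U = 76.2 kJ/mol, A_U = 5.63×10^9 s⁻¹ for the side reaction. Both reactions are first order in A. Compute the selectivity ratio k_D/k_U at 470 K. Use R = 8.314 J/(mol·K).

Since both paths have the same order in A, the concentration cancels and S_{D/U} = k_D/k_U = (A_D/A_U)·exp[(E_U−E_D)/(RT)].
(E_U−E_D)/(RT) = (76.2−91.5)×10³/(8.314×470) = -15300/3908 = -3.915.
k_D/k_U = (8.88×10^11/5.63×10^9)·exp(-3.915) = 157.7 × 0.01993 = 3.14.

3.14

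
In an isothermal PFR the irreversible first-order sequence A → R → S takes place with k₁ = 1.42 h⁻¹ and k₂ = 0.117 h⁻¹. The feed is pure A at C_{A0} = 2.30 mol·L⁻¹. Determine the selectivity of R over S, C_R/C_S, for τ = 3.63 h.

Solving the coupled first-order balances gives C_R(τ) = [k₁/(k₂−k₁)]·C_{A0}·(e^(−k₁τ) − e^(−k₂τ)).
e^(−k₁τ) = e^(−1.42×3.63) = e^(−5.155) = 0.005773; e^(−k₂τ) = e^(−0.4247) = 0.6540.
C_R = 1.42×2.30/(0.117−1.42) × (0.005773−0.6540) = (-2.507)×(-0.6482) = 1.625 mol·L⁻¹.
C_A = C_{A0}e^(−k₁τ) = 0.01328 mol·L⁻¹, so C_S = C_{A0}−C_A−C_R = 0.6620 mol·L⁻¹; C_R/C_S = 2.45.

2.45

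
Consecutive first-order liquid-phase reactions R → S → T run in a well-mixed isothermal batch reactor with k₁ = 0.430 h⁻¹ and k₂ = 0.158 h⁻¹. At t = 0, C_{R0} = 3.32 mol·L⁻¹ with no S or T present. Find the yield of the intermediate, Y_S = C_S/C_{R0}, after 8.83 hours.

0.356

Solving the coupled first-order balances gives C_S(t) = [k₁/(k₂−k₁)]·C_{R0}·(e^(−k₁t) − e^(−k₂t)).
e^(−k₁t) = e^(−0.430×8.83) = e^(−3.797) = 0.02244; e^(−k₂t) = e^(−1.395) = 0.2478.
C_S = 0.430×3.32/(0.158−0.430) × (0.02244−0.2478) = (-5.249)×(-0.2254) = 1.183 mol·L⁻¹.
Y_S = C_S/C_{R0} = 1.183/3.32 = 0.356.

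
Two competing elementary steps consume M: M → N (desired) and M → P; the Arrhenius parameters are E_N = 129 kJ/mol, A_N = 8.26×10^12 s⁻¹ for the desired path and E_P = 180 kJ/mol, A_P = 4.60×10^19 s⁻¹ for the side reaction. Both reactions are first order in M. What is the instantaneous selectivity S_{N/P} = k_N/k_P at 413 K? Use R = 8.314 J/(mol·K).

k_N/k_P = (A_N/A_P)·exp[−(E_N−E_P)/(RT)] = (A_N/A_P)·exp[(E_P−E_N)/(RT)].
(E_P−E_N)/(RT) = (180−129)×10³/(8.314×413) = 51000/3434 = 14.85.
k_N/k_P = (8.26×10^12/4.60×10^19)·exp(14.85) = 1.796×10^-7 × 2.822×10^6 = 0.507.
Since E_N < E_P, lowering the temperature improves selectivity toward N.

0.507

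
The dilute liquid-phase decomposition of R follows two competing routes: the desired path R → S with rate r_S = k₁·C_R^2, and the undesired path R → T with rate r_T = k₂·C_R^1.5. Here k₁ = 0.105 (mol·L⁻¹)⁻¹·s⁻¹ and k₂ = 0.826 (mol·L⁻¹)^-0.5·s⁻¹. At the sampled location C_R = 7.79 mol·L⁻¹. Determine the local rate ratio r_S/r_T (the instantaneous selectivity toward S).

0.355

S_{S/T} = r_S/r_T = (k₁·C_R^2)/(k₂·C_R^1.5) = (k₁/k₂)·C_R^0.5.
= (0.105×7.790^2) / (0.826×7.790^1.5) = 6.372/17.96 = 0.355.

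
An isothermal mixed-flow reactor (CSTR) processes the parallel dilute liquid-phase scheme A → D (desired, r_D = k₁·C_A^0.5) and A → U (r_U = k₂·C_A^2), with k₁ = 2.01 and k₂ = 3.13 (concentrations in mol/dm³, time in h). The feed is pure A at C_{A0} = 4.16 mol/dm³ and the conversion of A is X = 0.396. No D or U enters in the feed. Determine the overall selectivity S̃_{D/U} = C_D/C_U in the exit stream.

0.161

Exit C_A = C_{A0}(1−X) = 4.16×0.604 = 2.513 mol/dm³.
Rates in a CSTR are evaluated at the outlet concentration: r_D = 2.01×2.513^0.5 = 3.186, r_U = 3.13×2.513^2 = 19.76.
Overall selectivity = C_D/C_U = r_Dτ/(r_Uτ) = r_D/r_U = 0.161.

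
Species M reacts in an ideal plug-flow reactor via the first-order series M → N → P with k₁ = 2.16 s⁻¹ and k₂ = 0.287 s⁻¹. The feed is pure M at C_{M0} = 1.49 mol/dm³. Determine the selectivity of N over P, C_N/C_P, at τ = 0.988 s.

4.89

For first-order series with pure M initially, C_N(τ) = k₁C_{M0}/(k₂−k₁)·(e^(−k₁τ) − e^(−k₂τ)).
e^(−k₁τ) = e^(−2.16×0.988) = e^(−2.134) = 0.1184; e^(−k₂τ) = e^(−0.2836) = 0.7531.
C_N = 2.16×1.49/(0.287−2.16) × (0.1184−0.7531) = (-1.718)×(-0.6347) = 1.091 mol/dm³.
C_M = C_{M0}e^(−k₁τ) = 0.1763 mol/dm³, so C_P = C_{M0}−C_M−C_N = 0.2230 mol/dm³; C_N/C_P = 4.89.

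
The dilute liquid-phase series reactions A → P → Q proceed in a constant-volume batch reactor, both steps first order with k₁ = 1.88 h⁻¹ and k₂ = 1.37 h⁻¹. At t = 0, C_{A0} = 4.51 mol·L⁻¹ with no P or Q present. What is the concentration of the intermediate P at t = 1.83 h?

0.822 mol·L⁻¹

For first-order series with pure A initially, C_P(t) = k₁C_{A0}/(k₂−k₁)·(e^(−k₁t) − e^(−k₂t)).
e^(−k₁t) = e^(−1.88×1.83) = e^(−3.440) = 0.03205; e^(−k₂t) = e^(−2.507) = 0.08150.
C_P = 1.88×4.51/(1.37−1.88) × (0.03205−0.08150) = (-16.63)×(-0.04945) = 0.8222 mol·L⁻¹.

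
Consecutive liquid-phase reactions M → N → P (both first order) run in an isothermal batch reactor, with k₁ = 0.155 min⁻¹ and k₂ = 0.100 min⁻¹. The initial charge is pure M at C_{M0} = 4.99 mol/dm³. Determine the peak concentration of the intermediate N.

Evaluating C_N at t_opt = ln(k₂/k₁)/(k₂−k₁) gives C_{N,max}/C_{M0} = (k₁/k₂)^[k₂/(k₂−k₁)].
= (0.155/0.100)^(0.100/(0.100−0.155)) = (1.550)^(-1.818) = 0.4508.
C_{N,max} = 0.4508×4.99 = 2.25 mol/dm³.

2.25 mol/dm³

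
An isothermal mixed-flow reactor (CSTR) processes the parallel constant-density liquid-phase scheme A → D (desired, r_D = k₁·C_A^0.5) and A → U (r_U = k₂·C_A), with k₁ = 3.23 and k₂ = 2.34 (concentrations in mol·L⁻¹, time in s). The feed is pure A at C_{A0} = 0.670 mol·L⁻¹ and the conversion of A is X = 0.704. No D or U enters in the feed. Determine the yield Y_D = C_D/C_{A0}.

0.532

Exit C_A = C_{A0}(1−X) = 0.670×0.296 = 0.1983 mol·L⁻¹.
In a CSTR the entire volume is at exit conditions, so r_D = 3.23×0.1983^0.5 = 1.438 and r_U = 2.34×0.1983 = 0.4641.
Fraction of consumed A going to D: r_D/(r_D+r_U) = 0.7561.
C_D = 0.7561·C_{A0}·X = 0.7561×0.670×0.704 = 0.357 mol·L⁻¹; Y_D = C_D/C_{A0} = 0.532.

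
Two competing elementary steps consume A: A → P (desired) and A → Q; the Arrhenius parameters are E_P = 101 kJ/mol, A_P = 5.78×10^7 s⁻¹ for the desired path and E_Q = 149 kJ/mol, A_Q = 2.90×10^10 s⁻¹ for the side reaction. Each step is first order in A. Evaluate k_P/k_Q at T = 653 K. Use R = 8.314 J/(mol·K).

Since both paths have the same order in A, the concentration cancels and S_{P/Q} = k_P/k_Q = (A_P/A_Q)·exp[(E_Q−E_P)/(RT)].
(E_Q−E_P)/(RT) = (149−101)×10³/(8.314×653) = 48000/5429 = 8.841.
k_P/k_Q = (5.78×10^7/2.90×10^10)·exp(8.841) = 0.001993 × 6914 = 13.8.

13.8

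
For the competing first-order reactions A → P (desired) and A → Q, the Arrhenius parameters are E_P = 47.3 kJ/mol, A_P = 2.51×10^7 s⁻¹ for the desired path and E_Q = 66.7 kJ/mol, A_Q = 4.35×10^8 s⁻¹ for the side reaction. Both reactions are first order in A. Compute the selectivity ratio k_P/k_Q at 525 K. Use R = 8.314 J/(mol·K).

k_P/k_Q = (A_P/A_Q)·exp[−(E_P−E_Q)/(RT)] = (A_P/A_Q)·exp[(E_Q−E_P)/(RT)].
(E_Q−E_P)/(RT) = (66.7−47.3)×10³/(8.314×525) = 19400/4365 = 4.445.
k_P/k_Q = (2.51×10^7/4.35×10^8)·exp(4.445) = 0.05770 × 85.17 = 4.91.
Since E_P < E_Q, lowering the temperature improves selectivity toward P.

4.91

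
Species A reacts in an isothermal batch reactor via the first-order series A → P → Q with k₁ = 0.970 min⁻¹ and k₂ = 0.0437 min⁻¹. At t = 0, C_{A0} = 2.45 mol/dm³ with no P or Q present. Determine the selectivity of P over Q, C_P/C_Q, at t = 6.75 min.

The intermediate concentration in a first-order A→B→C sequence is C_P = k₁C_{A0}(e^(−k₁t) − e^(−k₂t))/(k₂−k₁).
e^(−k₁t) = e^(−0.970×6.75) = e^(−6.547) = 0.001434; e^(−k₂t) = e^(−0.2950) = 0.7446.
C_P = 0.970×2.45/(0.0437−0.970) × (0.001434−0.7446) = (-2.566)×(-0.7431) = 1.907 mol/dm³.
C_A = C_{A0}e^(−k₁t) = 0.003513 mol/dm³, so C_Q = C_{A0}−C_A−C_P = 0.5400 mol/dm³; C_P/C_Q = 3.53.

3.53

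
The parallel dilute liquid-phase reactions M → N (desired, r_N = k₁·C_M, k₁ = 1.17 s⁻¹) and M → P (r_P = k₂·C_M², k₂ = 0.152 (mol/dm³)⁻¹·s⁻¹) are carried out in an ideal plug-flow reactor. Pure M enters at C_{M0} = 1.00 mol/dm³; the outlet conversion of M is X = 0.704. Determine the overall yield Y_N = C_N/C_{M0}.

C_M = C_{M0}(1−X) = 0.2960 mol/dm³.
Along a PFR/batch, dC_N/dC_M = −r_N/(r_N+r_P) = −k₁/(k₁+k₂·C_M).
Integrating from C_{M0} to C_M: C_N = (1.17/0.152)·ln[(1.17+0.152·1.00)/(1.17+0.152·0.296)] = 7.697·ln(1.322/1.215) = 0.6497 mol/dm³.
Y_N = C_N/C_{M0} = 0.6497/1.00 = 0.650.

0.650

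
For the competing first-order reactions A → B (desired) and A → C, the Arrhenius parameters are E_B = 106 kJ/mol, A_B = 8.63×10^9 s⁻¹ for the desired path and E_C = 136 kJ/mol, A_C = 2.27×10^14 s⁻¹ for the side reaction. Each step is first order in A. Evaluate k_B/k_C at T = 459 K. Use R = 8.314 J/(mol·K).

With equal orders, S_{B/C} = k_B/k_C = (A_B/A_C)·exp[(E_C−E_B)/(RT)].
(E_C−E_B)/(RT) = (136−106)×10³/(8.314×459) = 30000/3816 = 7.861.
k_B/k_C = (8.63×10^9/2.27×10^14)·exp(7.861) = 3.802×10^-5 × 2595 = 0.0987.
Since E_B < E_C, lowering the temperature improves selectivity toward B.

0.0987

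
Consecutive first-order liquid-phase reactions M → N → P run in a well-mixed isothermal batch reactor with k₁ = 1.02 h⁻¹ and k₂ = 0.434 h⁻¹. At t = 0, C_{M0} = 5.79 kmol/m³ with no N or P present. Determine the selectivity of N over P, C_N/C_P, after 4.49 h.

The intermediate concentration in a first-order A→B→C sequence is C_N = k₁C_{M0}(e^(−k₁t) − e^(−k₂t))/(k₂−k₁).
e^(−k₁t) = e^(−1.02×4.49) = e^(−4.580) = 0.01026; e^(−k₂t) = e^(−1.949) = 0.1425.
C_N = 1.02×5.79/(0.434−1.02) × (0.01026−0.1425) = (-10.08)×(-0.1322) = 1.332 kmol/m³.
C_M = C_{M0}e^(−k₁t) = 0.05939 kmol/m³, so C_P = C_{M0}−C_M−C_N = 4.398 kmol/m³; C_N/C_P = 0.303.

0.303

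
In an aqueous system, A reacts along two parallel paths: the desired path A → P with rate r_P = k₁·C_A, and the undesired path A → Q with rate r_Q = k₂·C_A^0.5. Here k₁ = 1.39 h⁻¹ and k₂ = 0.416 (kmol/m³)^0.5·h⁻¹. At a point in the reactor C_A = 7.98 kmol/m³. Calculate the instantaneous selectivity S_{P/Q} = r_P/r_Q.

S_{P/Q} = r_P/r_Q = (k₁·C_A)/(k₂·C_A^0.5) = (k₁/k₂)·C_A^0.5.
= (1.39×7.980) / (0.416×7.980^0.5) = 11.09/1.175 = 9.44.

9.44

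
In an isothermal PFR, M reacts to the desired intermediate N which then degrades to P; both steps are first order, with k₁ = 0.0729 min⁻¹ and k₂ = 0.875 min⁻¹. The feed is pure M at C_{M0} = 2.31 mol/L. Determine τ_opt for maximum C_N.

3.10 min

Setting dC_N/dτ = 0 gives τ_opt = ln(k₂/k₁)/(k₂−k₁).
= ln(0.875/0.0729)/(0.875−0.0729) = ln(12.00)/0.8021 = 2.485/0.8021 = 3.10 min.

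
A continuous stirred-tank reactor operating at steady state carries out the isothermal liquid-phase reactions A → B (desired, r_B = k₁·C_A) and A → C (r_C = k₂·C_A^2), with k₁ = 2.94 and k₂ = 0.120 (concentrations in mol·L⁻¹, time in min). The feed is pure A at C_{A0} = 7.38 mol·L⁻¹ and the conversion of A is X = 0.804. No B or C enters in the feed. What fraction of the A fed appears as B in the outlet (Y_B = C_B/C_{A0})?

0.759

Exit C_A = C_{A0}(1−X) = 7.38×0.196 = 1.446 mol·L⁻¹.
A CSTR operates uniformly at the exit composition, giving r_B = 4.253 and r_C = 0.2511 (each k·C_A^n at C_A = 1.446).
Fraction of consumed A going to B: r_B/(r_B+r_C) = 0.9443.
C_B = 0.9443·C_{A0}·X = 0.9443×7.38×0.804 = 5.60 mol·L⁻¹; Y_B = C_B/C_{A0} = 0.759.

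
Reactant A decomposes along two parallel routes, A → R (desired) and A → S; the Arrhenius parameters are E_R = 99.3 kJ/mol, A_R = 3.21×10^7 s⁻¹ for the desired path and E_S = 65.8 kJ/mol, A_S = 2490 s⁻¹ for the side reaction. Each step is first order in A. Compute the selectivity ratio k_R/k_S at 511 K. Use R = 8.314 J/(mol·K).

Since both paths have the same order in A, the concentration cancels and S_{R/S} = k_R/k_S = (A_R/A_S)·exp[(E_S−E_R)/(RT)].
(E_S−E_R)/(RT) = (65.8−99.3)×10³/(8.314×511) = -33500/4248 = -7.885.
k_R/k_S = (3.21×10^7/2490)·exp(-7.885) = 12892 × 3.763×10^-4 = 4.85.
Since E_R > E_S, raising the temperature improves selectivity toward R.

4.85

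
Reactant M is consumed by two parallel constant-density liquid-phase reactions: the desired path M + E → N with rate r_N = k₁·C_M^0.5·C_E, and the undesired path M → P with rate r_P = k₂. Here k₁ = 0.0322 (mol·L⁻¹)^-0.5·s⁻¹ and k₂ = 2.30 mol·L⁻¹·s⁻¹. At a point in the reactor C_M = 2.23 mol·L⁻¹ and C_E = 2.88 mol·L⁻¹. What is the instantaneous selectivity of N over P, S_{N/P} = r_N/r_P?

0.0602

S_{N/P} = r_N/r_P = (k₁·C_M^0.5·C_E)/(k₂) = (k₁/k₂)·C_M^0.5·C_E.
= (0.0322×2.230^0.5×2.880) / (2.30) = 0.1385/2.300 = 0.0602.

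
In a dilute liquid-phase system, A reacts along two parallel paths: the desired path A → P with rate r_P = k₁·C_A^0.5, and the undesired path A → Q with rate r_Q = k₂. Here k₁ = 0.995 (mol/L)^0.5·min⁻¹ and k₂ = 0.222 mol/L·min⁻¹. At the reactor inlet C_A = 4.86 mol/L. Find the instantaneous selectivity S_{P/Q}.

9.88

S_{P/Q} = r_P/r_Q = (k₁·C_A^0.5)/(k₂) = (k₁/k₂)·C_A^0.5.
= (0.995×4.860^0.5) / (0.222) = 2.194/0.2220 = 9.88.
Since the desired path is higher order in A, keeping C_A high (PFR or concentrated feed) favours P.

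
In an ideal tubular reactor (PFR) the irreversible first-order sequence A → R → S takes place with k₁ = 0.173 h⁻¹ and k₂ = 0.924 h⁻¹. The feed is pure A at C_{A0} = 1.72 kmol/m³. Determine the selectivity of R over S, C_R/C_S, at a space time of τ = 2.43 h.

0.587

Solving the coupled first-order balances gives C_R(τ) = [k₁/(k₂−k₁)]·C_{A0}·(e^(−k₁τ) − e^(−k₂τ)).
e^(−k₁τ) = e^(−0.173×2.43) = e^(−0.4204) = 0.6568; e^(−k₂τ) = e^(−2.245) = 0.1059.
C_R = 0.173×1.72/(0.924−0.173) × (0.6568−0.1059) = 0.3962×0.5509 = 0.2183 kmol/m³.
C_A = C_{A0}e^(−k₁τ) = 1.130 kmol/m³, so C_S = C_{A0}−C_A−C_R = 0.3720 kmol/m³; C_R/C_S = 0.587.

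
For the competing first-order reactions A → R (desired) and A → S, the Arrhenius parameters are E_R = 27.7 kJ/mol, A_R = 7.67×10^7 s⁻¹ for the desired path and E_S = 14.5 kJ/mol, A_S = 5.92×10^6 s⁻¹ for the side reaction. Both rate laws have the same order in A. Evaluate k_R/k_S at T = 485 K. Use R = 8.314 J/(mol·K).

0.491

With equal orders, S_{R/S} = k_R/k_S = (A_R/A_S)·exp[(E_S−E_R)/(RT)].
(E_S−E_R)/(RT) = (14.5−27.7)×10³/(8.314×485) = -13200/4032 = -3.274.
k_R/k_S = (7.67×10^7/5.92×10^6)·exp(-3.274) = 12.96 × 0.03787 = 0.491.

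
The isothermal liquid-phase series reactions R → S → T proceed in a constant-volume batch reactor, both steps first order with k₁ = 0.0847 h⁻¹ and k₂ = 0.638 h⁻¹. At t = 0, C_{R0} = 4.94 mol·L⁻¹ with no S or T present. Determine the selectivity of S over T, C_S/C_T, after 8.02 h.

0.184

The intermediate concentration in a first-order A→B→C sequence is C_S = k₁C_{R0}(e^(−k₁t) − e^(−k₂t))/(k₂−k₁).
e^(−k₁t) = e^(−0.0847×8.02) = e^(−0.6793) = 0.5070; e^(−k₂t) = e^(−5.117) = 0.005995.
C_S = 0.0847×4.94/(0.638−0.0847) × (0.5070−0.005995) = 0.7562×0.5010 = 0.3789 mol·L⁻¹.
C_R = C_{R0}e^(−k₁t) = 2.504 mol·L⁻¹, so C_T = C_{R0}−C_R−C_S = 2.057 mol·L⁻¹; C_S/C_T = 0.184.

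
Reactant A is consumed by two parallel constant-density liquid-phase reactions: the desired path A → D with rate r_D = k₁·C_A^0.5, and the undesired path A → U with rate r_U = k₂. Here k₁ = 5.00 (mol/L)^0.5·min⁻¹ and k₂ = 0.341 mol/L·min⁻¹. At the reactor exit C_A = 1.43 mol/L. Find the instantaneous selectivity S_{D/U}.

S_{D/U} = r_D/r_U = (k₁·C_A^0.5)/(k₂) = (k₁/k₂)·C_A^0.5.
= (5.00×1.430^0.5) / (0.341) = 5.979/0.3410 = 17.5.

17.5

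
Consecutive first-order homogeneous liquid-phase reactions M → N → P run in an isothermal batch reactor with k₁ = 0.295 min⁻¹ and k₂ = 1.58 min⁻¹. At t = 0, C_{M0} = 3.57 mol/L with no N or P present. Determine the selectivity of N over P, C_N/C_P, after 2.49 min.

0.255

Solving the coupled first-order balances gives C_N(t) = [k₁/(k₂−k₁)]·C_{M0}·(e^(−k₁t) − e^(−k₂t)).
e^(−k₁t) = e^(−0.295×2.49) = e^(−0.7346) = 0.4797; e^(−k₂t) = e^(−3.934) = 0.01956.
C_N = 0.295×3.57/(1.58−0.295) × (0.4797−0.01956) = 0.8196×0.4602 = 0.3771 mol/L.
C_M = C_{M0}e^(−k₁t) = 1.713 mol/L, so C_P = C_{M0}−C_M−C_N = 1.480 mol/L; C_N/C_P = 0.255.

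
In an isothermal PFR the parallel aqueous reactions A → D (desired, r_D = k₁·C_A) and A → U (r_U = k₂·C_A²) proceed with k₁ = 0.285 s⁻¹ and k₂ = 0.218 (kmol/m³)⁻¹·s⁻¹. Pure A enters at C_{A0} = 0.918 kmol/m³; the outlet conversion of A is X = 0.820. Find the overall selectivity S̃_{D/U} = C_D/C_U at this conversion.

C_A = C_{A0}(1−X) = 0.1652 kmol/m³.
Along a PFR/batch, dC_D/dC_A = −r_D/(r_D+r_U) = −k₁/(k₁+k₂·C_A).
Integrating from C_{A0} to C_A: C_D = (0.285/0.218)·ln[(0.285+0.218·0.918)/(0.285+0.218·0.165)] = 1.307·ln(0.4851/0.3210) = 0.5398 kmol/m³.
C_U = (C_{A0}−C_A)−C_D = 0.2130 kmol/m³; S̃_{D/U} = 0.5398/0.2130 = 2.53.

2.53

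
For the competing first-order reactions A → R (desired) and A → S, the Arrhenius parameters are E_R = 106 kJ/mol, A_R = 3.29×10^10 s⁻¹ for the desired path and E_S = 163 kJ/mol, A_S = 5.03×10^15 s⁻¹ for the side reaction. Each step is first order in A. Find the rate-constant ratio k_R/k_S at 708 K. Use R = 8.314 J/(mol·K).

Since both paths have the same order in A, the concentration cancels and S_{R/S} = k_R/k_S = (A_R/A_S)·exp[(E_S−E_R)/(RT)].
(E_S−E_R)/(RT) = (163−106)×10³/(8.314×708) = 57000/5886 = 9.683.
k_R/k_S = (3.29×10^10/5.03×10^15)·exp(9.683) = 6.541×10^-6 × 16050 = 0.105.
Since E_R < E_S, lowering the temperature improves selectivity toward R.

0.105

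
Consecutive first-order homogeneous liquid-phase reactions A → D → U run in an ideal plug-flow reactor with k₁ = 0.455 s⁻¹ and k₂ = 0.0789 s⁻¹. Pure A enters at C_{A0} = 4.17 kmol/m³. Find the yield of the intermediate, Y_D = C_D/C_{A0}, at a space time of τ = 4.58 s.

The intermediate concentration in a first-order A→B→C sequence is C_D = k₁C_{A0}(e^(−k₁τ) − e^(−k₂τ))/(k₂−k₁).
e^(−k₁τ) = e^(−0.455×4.58) = e^(−2.084) = 0.1244; e^(−k₂τ) = e^(−0.3614) = 0.6967.
C_D = 0.455×4.17/(0.0789−0.455) × (0.1244−0.6967) = (-5.045)×(-0.5723) = 2.887 kmol/m³.
Y_D = C_D/C_{A0} = 2.887/4.17 = 0.692.

0.692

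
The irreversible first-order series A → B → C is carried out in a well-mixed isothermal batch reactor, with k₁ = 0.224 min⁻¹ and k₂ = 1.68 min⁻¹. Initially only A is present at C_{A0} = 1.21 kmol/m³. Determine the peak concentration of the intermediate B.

0.118 kmol/m³

Evaluating C_B at t_opt = ln(k₂/k₁)/(k₂−k₁) gives C_{B,max}/C_{A0} = (k₁/k₂)^[k₂/(k₂−k₁)].
= (0.224/1.68)^(1.68/(1.68−0.224)) = (0.1333)^(1.154) = 0.09779.
C_{B,max} = 0.09779×1.21 = 0.118 kmol/m³.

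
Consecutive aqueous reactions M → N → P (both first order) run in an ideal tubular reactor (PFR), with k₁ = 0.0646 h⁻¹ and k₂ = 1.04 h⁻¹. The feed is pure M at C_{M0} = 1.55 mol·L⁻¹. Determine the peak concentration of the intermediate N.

0.0801 mol·L⁻¹

For a first-order series the maximum intermediate yield is C_{N,max}/C_{M0} = (k₁/k₂)^[k₂/(k₂−k₁)].
= (0.0646/1.04)^(1.04/(1.04−0.0646)) = (0.06212)^(1.066) = 0.05167.
C_{N,max} = 0.05167×1.55 = 0.0801 mol·L⁻¹.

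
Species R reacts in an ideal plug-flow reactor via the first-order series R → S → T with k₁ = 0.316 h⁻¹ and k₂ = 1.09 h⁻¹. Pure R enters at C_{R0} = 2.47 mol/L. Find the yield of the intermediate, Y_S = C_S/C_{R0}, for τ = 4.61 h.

0.0924

Solving the coupled first-order balances gives C_S(τ) = [k₁/(k₂−k₁)]·C_{R0}·(e^(−k₁τ) − e^(−k₂τ)).
e^(−k₁τ) = e^(−0.316×4.61) = e^(−1.457) = 0.2330; e^(−k₂τ) = e^(−5.025) = 0.006572.
C_S = 0.316×2.47/(1.09−0.316) × (0.2330−0.006572) = 1.008×0.2264 = 0.2283 mol/L.
Y_S = C_S/C_{R0} = 0.2283/2.47 = 0.0924.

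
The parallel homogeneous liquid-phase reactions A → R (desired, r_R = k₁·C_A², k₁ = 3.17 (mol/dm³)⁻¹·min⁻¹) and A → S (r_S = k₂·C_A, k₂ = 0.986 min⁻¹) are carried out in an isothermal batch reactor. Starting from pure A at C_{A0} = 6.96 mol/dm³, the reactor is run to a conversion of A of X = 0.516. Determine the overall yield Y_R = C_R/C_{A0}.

0.486

C_A = C_{A0}(1−X) = 3.369 mol/dm³.
Along a PFR/batch, dC_S/dC_A = −r_S/(r_R+r_S) = −k₂/(k₂+k₁·C_A).
Integrating from C_{A0} to C_A: C_S = (0.986/3.17)·ln[(0.986+3.17·6.96)/(0.986+3.17·3.37)] = 0.3110·ln(23.05/11.66) = 0.2118 mol/dm³.
Then C_R = (C_{A0}−C_A) − C_S = 3.591 − 0.2118 = 3.380 mol/dm³.
Y_R = C_R/C_{A0} = 3.380/6.96 = 0.486.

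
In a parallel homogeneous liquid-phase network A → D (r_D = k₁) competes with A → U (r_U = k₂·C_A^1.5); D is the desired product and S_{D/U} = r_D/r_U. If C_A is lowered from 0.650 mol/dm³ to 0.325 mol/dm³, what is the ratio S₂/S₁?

2.83

S_{D/U} = (k₁/k₂)·C_A^-1.5, so S₂/S₁ = (C_{A,2}/C_{A,1})^-1.5.
= (0.325/0.650)^(-1.5) = (0.5000)^(-1.5) = 2.83.
Selectivity toward D rises as C_A falls — low-concentration operation is favoured.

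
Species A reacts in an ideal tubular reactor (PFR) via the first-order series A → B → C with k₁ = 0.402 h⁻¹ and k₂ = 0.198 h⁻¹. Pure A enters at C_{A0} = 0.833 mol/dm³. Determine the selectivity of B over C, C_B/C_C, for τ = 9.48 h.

For first-order series with pure A initially, C_B(τ) = k₁C_{A0}/(k₂−k₁)·(e^(−k₁τ) − e^(−k₂τ)).
e^(−k₁τ) = e^(−0.402×9.48) = e^(−3.811) = 0.02213; e^(−k₂τ) = e^(−1.877) = 0.1530.
C_B = 0.402×0.833/(0.198−0.402) × (0.02213−0.1530) = (-1.641)×(-0.1309) = 0.2149 mol/dm³.
C_A = C_{A0}e^(−k₁τ) = 0.01843 mol/dm³, so C_C = C_{A0}−C_A−C_B = 0.5997 mol/dm³; C_B/C_C = 0.358.

0.358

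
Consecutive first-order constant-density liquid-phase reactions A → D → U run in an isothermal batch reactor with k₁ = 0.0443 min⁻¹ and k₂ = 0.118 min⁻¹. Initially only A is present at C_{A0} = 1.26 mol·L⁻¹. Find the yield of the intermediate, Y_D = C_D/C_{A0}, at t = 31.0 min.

0.137

Solving the coupled first-order balances gives C_D(t) = [k₁/(k₂−k₁)]·C_{A0}·(e^(−k₁t) − e^(−k₂t)).
e^(−k₁t) = e^(−0.0443×31.0) = e^(−1.373) = 0.2533; e^(−k₂t) = e^(−3.658) = 0.02578.
C_D = 0.0443×1.26/(0.118−0.0443) × (0.2533−0.02578) = 0.7574×0.2275 = 0.1723 mol·L⁻¹.
Y_D = C_D/C_{A0} = 0.1723/1.26 = 0.137.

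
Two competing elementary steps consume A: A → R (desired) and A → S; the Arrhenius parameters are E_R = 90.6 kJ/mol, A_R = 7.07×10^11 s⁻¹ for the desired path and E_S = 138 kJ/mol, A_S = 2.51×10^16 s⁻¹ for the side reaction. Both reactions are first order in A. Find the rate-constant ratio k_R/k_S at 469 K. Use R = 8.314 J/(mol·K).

Since both paths have the same order in A, the concentration cancels and S_{R/S} = k_R/k_S = (A_R/A_S)·exp[(E_S−E_R)/(RT)].
(E_S−E_R)/(RT) = (138−90.6)×10³/(8.314×469) = 47400/3899 = 12.16.
k_R/k_S = (7.07×10^11/2.51×10^16)·exp(12.16) = 2.817×10^-5 × 1.903×10^5 = 5.36.

5.36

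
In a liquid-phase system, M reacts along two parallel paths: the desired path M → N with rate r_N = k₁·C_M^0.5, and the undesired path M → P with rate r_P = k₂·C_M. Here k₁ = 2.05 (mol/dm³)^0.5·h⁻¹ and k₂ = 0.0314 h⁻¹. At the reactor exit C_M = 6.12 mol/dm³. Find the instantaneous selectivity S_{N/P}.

S_{N/P} = r_N/r_P = (k₁·C_M^0.5)/(k₂·C_M) = (k₁/k₂)·C_M^-0.5.
= (2.05×6.120^0.5) / (0.0314×6.120) = 5.071/0.1922 = 26.4.

26.4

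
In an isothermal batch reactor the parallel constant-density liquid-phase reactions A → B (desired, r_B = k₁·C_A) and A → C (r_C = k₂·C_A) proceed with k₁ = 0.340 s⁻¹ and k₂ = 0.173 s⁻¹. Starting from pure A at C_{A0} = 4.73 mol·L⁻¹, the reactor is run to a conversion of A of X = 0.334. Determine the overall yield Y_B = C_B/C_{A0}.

C_A = C_{A0}(1−X) = 3.150 mol·L⁻¹.
Both paths are first order in A, so the instantaneous fraction to B is constant: dC_B/d(−C_A) = k₁/(k₁+k₂) = 0.6628.
C_B = 0.6628·(C_{A0}−C_A) = 0.6628×1.580 = 1.05 mol·L⁻¹.
Y_B = C_B/C_{A0} = 1.047/4.73 = 0.221.

0.221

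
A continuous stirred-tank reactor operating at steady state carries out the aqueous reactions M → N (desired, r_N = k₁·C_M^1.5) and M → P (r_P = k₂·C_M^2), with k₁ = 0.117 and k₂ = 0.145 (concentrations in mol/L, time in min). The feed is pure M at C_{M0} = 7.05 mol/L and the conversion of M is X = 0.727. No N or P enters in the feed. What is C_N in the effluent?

1.88 mol/L

Exit C_M = C_{M0}(1−X) = 7.05×0.273 = 1.925 mol/L.
Rates in a CSTR are evaluated at the outlet concentration: r_N = 0.117×1.925^1.5 = 0.3124, r_P = 0.145×1.925^2 = 0.5371.
Fraction of consumed M going to N: r_N/(r_N+r_P) = 0.3677.
C_N = 0.3677·C_{M0}·X = 0.3677×7.05×0.727 = 1.88 mol/L.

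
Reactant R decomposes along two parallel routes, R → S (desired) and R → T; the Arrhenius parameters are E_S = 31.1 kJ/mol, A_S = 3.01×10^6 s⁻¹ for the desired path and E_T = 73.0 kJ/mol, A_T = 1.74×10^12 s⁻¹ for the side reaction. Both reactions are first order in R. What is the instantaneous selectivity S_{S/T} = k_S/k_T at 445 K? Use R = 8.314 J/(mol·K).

Since both paths have the same order in R, the concentration cancels and S_{S/T} = k_S/k_T = (A_S/A_T)·exp[(E_T−E_S)/(RT)].
(E_T−E_S)/(RT) = (73.0−31.1)×10³/(8.314×445) = 41900/3700 = 11.33.
k_S/k_T = (3.01×10^6/1.74×10^12)·exp(11.33) = 1.730×10^-6 × 82880 = 0.143.

0.143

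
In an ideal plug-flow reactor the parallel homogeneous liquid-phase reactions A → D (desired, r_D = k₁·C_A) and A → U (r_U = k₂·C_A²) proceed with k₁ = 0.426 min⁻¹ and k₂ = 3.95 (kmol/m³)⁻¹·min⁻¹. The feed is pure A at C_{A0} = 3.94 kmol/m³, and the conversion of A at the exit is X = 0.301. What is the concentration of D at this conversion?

0.0374 kmol/m³

C_A = C_{A0}(1−X) = 2.754 kmol/m³.
Along a PFR/batch, dC_D/dC_A = −r_D/(r_D+r_U) = −k₁/(k₁+k₂·C_A).
Integrating from C_{A0} to C_A: C_D = (0.426/3.95)·ln[(0.426+3.95·3.94)/(0.426+3.95·2.75)] = 0.1078·ln(15.99/11.30) = 0.03739 kmol/m³.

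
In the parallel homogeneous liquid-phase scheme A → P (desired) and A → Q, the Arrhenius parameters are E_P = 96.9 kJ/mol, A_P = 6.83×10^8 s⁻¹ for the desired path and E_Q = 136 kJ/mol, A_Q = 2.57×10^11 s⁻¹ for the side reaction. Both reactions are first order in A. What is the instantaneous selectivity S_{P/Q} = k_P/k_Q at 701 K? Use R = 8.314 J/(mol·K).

k_P/k_Q = (A_P/A_Q)·exp[−(E_P−E_Q)/(RT)] = (A_P/A_Q)·exp[(E_Q−E_P)/(RT)].
(E_Q−E_P)/(RT) = (136−96.9)×10³/(8.314×701) = 39100/5828 = 6.709.
k_P/k_Q = (6.83×10^8/2.57×10^11)·exp(6.709) = 0.002658 × 819.6 = 2.18.

2.18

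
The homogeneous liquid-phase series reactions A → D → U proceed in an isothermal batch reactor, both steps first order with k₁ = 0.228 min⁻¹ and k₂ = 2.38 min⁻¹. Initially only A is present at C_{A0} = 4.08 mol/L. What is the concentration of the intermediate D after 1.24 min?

0.303 mol/L

The intermediate concentration in a first-order A→B→C sequence is C_D = k₁C_{A0}(e^(−k₁t) − e^(−k₂t))/(k₂−k₁).
e^(−k₁t) = e^(−0.228×1.24) = e^(−0.2827) = 0.7537; e^(−k₂t) = e^(−2.951) = 0.05228.
C_D = 0.228×4.08/(2.38−0.228) × (0.7537−0.05228) = 0.4323×0.7015 = 0.3032 mol/L.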